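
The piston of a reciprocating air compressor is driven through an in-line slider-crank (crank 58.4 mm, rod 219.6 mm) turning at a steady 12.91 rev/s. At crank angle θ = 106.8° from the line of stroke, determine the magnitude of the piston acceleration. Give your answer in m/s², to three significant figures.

198

ω = 2π·12.9 = 81.12 rad/s
x(θ) = r cosθ + √(L² − r² sin²θ); with ω constant, a = ω²·d²x/dθ².
d²x/dθ² = −r cosθ − r²(cos2θ)/√u − r⁴ sin²2θ/(4u^{3/2}),  u = L² − r² sin²θ = 0.0450985 m².
Substituting r = 0.0584 m, L = 0.2196 m, θ = 106.8°: d²x/dθ² = +0.030163 m.
a = ω²·d²x/dθ² = (81.12)²·(+0.030163) = +198.47 m/s²;  |a| = 198.47 m/s².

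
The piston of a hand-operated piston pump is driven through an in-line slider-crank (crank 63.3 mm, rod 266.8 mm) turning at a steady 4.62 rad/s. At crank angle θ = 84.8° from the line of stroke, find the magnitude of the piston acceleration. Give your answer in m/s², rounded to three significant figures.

ω = 4.62 rad/s
x(θ) = r cosθ + √(L² − r² sin²θ); with ω constant, a = ω²·d²x/dθ².
d²x/dθ² = −r cosθ − r²(cos2θ)/√u − r⁴ sin²2θ/(4u^{3/2}),  u = L² − r² sin²θ = 0.0672083 m².
Substituting r = 0.0633 m, L = 0.2668 m, θ = 84.8°: d²x/dθ² = +0.0094575 m.
a = ω²·d²x/dθ² = (4.62)²·(+0.0094575) = +0.20186 m/s²;  |a| = 0.20186 m/s².

0.202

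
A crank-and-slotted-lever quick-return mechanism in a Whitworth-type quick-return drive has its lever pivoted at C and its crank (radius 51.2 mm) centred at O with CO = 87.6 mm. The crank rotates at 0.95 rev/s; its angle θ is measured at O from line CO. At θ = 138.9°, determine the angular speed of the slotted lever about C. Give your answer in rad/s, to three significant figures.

ω = 5.969 rad/s (from 0.95 rev/s).
Crank pin A relative to C: A = (d + r cosθ, r sinθ); lever angle φ = atan2(r sinθ, d + r cosθ).
Differentiating tanφ: φ̇ = rω(d cosθ + r)/(d² + r² + 2dr cosθ).
d² + r² + 2dr cosθ = |CA|² = 0.00353556 m²;  d cosθ + r = -0.014812 m.
|ω_lever| = |0.0512·5.969·-0.014812| / 0.00353556 = 1.2804 rad/s.

1.28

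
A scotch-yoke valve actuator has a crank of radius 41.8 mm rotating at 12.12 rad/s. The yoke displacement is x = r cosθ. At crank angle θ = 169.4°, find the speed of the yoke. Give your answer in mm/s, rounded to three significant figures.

ω = 12.12 rad/s
x = r cosθ ⇒ ẋ = −rω sinθ.
|v| = rω|sinθ| = 0.0418·12.12·|sin 169.4°| = 0.093193 m/s = 93.193 mm/s.

93.2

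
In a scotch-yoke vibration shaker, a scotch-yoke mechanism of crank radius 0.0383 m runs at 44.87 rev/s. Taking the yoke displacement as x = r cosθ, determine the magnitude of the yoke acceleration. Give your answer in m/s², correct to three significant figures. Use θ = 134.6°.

2140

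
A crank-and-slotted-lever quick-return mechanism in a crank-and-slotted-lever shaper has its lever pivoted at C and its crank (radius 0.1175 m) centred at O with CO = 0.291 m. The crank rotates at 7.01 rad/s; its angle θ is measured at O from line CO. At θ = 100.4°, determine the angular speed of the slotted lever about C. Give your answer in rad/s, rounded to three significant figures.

0.621

ω = 7.01 rad/s
Crank pin A relative to C: A = (d + r cosθ, r sinθ); lever angle φ = atan2(r sinθ, d + r cosθ).
Differentiating tanφ: φ̇ = rω(d cosθ + r)/(d² + r² + 2dr cosθ).
d² + r² + 2dr cosθ = |CA|² = 0.0861424 m²;  d cosθ + r = +0.064969 m.
|ω_lever| = |0.1175·7.01·+0.064969| / 0.0861424 = 0.62122 rad/s.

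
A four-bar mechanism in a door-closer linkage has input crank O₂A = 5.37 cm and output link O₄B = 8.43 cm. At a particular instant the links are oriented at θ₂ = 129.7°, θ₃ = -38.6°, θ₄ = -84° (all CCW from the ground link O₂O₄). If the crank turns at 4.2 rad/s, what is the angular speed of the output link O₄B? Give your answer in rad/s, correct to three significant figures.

0.762

ω₂ = 4.2 rad/s
Differentiating the loop-closure r₂e^{iθ₂}+r₃e^{iθ₃}=r₁+r₄e^{iθ₄} gives r₂ω₂e^{iθ₂}+r₃ω₃e^{iθ₃}=r₄ω₄e^{iθ₄}.
Eliminating the other unknown: ω₄ = r₂ω₂ sin(θ₂−θ₃) / [r₄ sin(θ₄−θ₃)].
Numerator sine = +0.20279; denominator sine = -0.71203.
Result = 0.0537·4.2·(+0.20279) / (0.0843·(-0.71203)) = -0.76198 rad/s; magnitude 0.76198 rad/s.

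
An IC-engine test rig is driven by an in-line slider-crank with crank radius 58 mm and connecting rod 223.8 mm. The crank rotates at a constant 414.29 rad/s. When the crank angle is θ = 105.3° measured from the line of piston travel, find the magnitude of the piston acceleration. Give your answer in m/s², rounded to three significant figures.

ω = 414.3 rad/s
x(θ) = r cosθ + √(L² − r² sin²θ); with ω constant, a = ω²·d²x/dθ².
d²x/dθ² = −r cosθ − r²(cos2θ)/√u − r⁴ sin²2θ/(4u^{3/2}),  u = L² − r² sin²θ = 0.0469567 m².
Substituting r = 0.058 m, L = 0.2238 m, θ = 105.3°: d²x/dθ² = +0.028595 m.
a = ω²·d²x/dθ² = (414.3)²·(+0.028595) = +4907.9 m/s²;  |a| = 4907.9 m/s².

4910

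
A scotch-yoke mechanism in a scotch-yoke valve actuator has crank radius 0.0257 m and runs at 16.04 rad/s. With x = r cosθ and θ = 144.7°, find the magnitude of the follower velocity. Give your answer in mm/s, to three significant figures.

ω = 16.04 rad/s
x = r cosθ ⇒ ẋ = −rω sinθ.
|v| = rω|sinθ| = 0.0257·16.04·|sin 144.7°| = 0.23821 m/s = 238.21 mm/s.

238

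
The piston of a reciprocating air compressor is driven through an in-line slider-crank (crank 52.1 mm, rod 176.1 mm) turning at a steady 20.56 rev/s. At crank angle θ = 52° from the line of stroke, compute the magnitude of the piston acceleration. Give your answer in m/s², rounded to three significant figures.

477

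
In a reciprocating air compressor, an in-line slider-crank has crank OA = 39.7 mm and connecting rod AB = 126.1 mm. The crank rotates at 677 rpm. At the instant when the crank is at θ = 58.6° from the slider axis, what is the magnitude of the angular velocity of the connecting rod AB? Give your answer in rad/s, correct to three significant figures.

12.1

ω = 70.9 rad/s (converted from 677 rpm).
The rod makes angle φ with the slider axis where L sinφ = r sinθ; differentiating, L cosφ·φ̇ = r ω cosθ.
L cosφ = √(L² − r² sin²θ) = 0.12146 m.
|ω_rod| = r ω |cosθ| / √(L² − r² sin²θ) = 0.0397·70.9·0.52101/0.12146 = 12.073 rad/s.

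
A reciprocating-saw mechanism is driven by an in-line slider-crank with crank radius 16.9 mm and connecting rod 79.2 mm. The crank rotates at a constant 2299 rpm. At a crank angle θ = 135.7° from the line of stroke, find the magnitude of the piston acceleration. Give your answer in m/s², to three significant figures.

ω = 2π·2299/60 = 240.8 rad/s
x(θ) = r cosθ + √(L² − r² sin²θ); with ω constant, a = ω²·d²x/dθ².
d²x/dθ² = −r cosθ − r²(cos2θ)/√u − r⁴ sin²2θ/(4u^{3/2}),  u = L² − r² sin²θ = 0.00613332 m².
Substituting r = 0.0169 m, L = 0.0792 m, θ = 135.7°: d²x/dθ² = +0.011964 m.
a = ω²·d²x/dθ² = (240.8)²·(+0.011964) = +693.43 m/s²;  |a| = 693.43 m/s².

693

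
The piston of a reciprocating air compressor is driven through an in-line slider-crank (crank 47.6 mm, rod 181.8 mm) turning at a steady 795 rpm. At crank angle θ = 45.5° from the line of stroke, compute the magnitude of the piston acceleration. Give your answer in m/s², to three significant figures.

231

ω = 2π·795/60 = 83.25 rad/s
x(θ) = r cosθ + √(L² − r² sin²θ); with ω constant, a = ω²·d²x/dθ².
d²x/dθ² = −r cosθ − r²(cos2θ)/√u − r⁴ sin²2θ/(4u^{3/2}),  u = L² − r² sin²θ = 0.0318986 m².
Substituting r = 0.0476 m, L = 0.1818 m, θ = 45.5°: d²x/dθ² = -0.033367 m.
a = ω²·d²x/dθ² = (83.25)²·(-0.033367) = -231.26 m/s²;  |a| = 231.26 m/s².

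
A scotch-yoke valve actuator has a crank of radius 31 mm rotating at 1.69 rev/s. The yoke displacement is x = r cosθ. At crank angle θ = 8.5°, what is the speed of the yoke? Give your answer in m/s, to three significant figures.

0.0487

ω = 10.62 rad/s (from 1.69 rev/s).
x = r cosθ ⇒ ẋ = −rω sinθ.
|v| = rω|sinθ| = 0.031·10.62·|sin 8.5°| = 0.048655 m/s.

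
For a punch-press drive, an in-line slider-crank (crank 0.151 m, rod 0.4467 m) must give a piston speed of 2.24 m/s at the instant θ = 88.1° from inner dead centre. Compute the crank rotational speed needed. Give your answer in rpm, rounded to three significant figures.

140

For an in-line slider-crank, |v_piston| = rω|sinθ|·[1 + r cosθ/√(L² − r² sin²θ)].
With r = 0.151 m, L = 0.4467 m, θ = 88.1°: the bracketed kinematic factor |dx/dθ| = 0.15271 m.
ω = v/|dx/dθ| = 2.24/0.15271 = 14.668 rad/s.
N = 60ω/(2π) = 140.07 rpm.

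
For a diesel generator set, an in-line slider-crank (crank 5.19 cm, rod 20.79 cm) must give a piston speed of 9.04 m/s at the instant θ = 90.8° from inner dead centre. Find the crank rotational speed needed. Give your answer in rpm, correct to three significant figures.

1670

For an in-line slider-crank, |v_piston| = rω|sinθ|·[1 + r cosθ/√(L² − r² sin²θ)].
With r = 0.0519 m, L = 0.2079 m, θ = 90.8°: the bracketed kinematic factor |dx/dθ| = 0.051708 m.
ω = v/|dx/dθ| = 9.04/0.051708 = 174.83 rad/s.
N = 60ω/(2π) = 1669.5 rpm.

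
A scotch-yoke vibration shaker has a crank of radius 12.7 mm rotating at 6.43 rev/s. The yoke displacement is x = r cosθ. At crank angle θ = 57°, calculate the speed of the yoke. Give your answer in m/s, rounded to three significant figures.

0.430

ω = 40.4 rad/s (from 6.43 rev/s).
x = r cosθ ⇒ ẋ = −rω sinθ.
|v| = rω|sinθ| = 0.0127·40.4·|sin 57°| = 0.43031 m/s.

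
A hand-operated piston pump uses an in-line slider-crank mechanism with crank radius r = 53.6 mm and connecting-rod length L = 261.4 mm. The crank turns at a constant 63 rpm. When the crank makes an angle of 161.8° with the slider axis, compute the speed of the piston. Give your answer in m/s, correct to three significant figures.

0.0889

ω = 2π·63/60 = 6.597 rad/s
For an in-line slider-crank, x = r cosθ + √(L² − r² sin²θ), so v = −rω sinθ·[1 + r cosθ/√(L² − r² sin²θ)].
With r = 0.0536 m, L = 0.2614 m, θ = 161.8°: √(L² − r² sin²θ) = 0.26086 m.
v = −0.0536·6.597·0.31233·[1 + 0.0536·-0.94997/0.26086] = -0.088889 m/s.
|v| = 0.088889 m/s.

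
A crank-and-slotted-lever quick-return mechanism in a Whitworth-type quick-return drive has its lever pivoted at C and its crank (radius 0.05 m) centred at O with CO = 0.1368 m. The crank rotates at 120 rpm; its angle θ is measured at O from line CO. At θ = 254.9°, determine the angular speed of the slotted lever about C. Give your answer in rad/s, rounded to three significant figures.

0.511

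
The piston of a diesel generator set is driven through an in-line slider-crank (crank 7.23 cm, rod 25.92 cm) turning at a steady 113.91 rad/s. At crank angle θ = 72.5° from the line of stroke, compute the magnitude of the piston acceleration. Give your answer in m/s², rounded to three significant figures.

ω = 113.9 rad/s
x(θ) = r cosθ + √(L² − r² sin²θ); with ω constant, a = ω²·d²x/dθ².
d²x/dθ² = −r cosθ − r²(cos2θ)/√u − r⁴ sin²2θ/(4u^{3/2}),  u = L² − r² sin²θ = 0.06243 m².
Substituting r = 0.0723 m, L = 0.2592 m, θ = 72.5°: d²x/dθ² = -0.0047477 m.
a = ω²·d²x/dθ² = (113.9)²·(-0.0047477) = -61.604 m/s²;  |a| = 61.604 m/s².

61.6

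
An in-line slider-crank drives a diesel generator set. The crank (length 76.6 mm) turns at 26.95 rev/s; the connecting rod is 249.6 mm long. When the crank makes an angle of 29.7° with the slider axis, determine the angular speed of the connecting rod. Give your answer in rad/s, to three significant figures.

45.7

ω = 169.3 rad/s (converted from 26.95 rev/s).
The rod makes angle φ with the slider axis where L sinφ = r sinθ; differentiating, L cosφ·φ̇ = r ω cosθ.
L cosφ = √(L² − r² sin²θ) = 0.2467 m.
|ω_rod| = r ω |cosθ| / √(L² − r² sin²θ) = 0.0766·169.3·0.86863/0.2467 = 45.671 rad/s.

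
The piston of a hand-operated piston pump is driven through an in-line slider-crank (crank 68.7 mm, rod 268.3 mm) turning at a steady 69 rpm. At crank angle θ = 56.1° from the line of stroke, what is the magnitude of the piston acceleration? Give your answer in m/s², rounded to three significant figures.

1.66

ω = 2π·69/60 = 7.226 rad/s
x(θ) = r cosθ + √(L² − r² sin²θ); with ω constant, a = ω²·d²x/dθ².
d²x/dθ² = −r cosθ − r²(cos2θ)/√u − r⁴ sin²2θ/(4u^{3/2}),  u = L² − r² sin²θ = 0.0687334 m².
Substituting r = 0.0687 m, L = 0.2683 m, θ = 56.1°: d²x/dθ² = -0.03178 m.
a = ω²·d²x/dθ² = (7.226)²·(-0.03178) = -1.6592 m/s²;  |a| = 1.6592 m/s².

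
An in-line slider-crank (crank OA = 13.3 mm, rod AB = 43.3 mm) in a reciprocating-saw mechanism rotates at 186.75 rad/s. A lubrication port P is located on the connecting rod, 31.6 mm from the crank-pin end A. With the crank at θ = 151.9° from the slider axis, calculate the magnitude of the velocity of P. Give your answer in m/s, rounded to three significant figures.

1.11

ω = 186.8 rad/s.  Crank-pin speed |V_A| = rω = 2.4838 m/s, perpendicular to OA.
Rod angle: sinφ = −(r/L) sinθ ⇒ φ = -8.319°; ω_rod = −rω cosθ/√(L²−r²sin²θ) = +51.139 rad/s.
V_P = V_A + ω_rod × AP, with AP = 0.0316 m along the rod.
Components: V_Px = −rω sinθ − a·ω_rod·sinφ = -0.93609 m/s;  V_Py = rω cosθ + a·ω_rod·cosφ = -0.59203 m/s.
|V_P| = √(V_Px² + V_Py²) = 1.1076 m/s.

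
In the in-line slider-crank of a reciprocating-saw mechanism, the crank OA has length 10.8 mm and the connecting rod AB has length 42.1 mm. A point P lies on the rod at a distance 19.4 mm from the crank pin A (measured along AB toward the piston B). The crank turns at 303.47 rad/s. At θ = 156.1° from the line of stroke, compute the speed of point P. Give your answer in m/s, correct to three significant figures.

ω = 303.5 rad/s.  Crank-pin speed |V_A| = rω = 3.2775 m/s, perpendicular to OA.
Rod angle: sinφ = −(r/L) sinθ ⇒ φ = -5.966°; ω_rod = −rω cosθ/√(L²−r²sin²θ) = +71.562 rad/s.
V_P = V_A + ω_rod × AP, with AP = 0.0194 m along the rod.
Components: V_Px = −rω sinθ − a·ω_rod·sinφ = -1.1836 m/s;  V_Py = rω cosθ + a·ω_rod·cosφ = -1.6157 m/s.
|V_P| = √(V_Px² + V_Py²) = 2.0028 m/s.

2.00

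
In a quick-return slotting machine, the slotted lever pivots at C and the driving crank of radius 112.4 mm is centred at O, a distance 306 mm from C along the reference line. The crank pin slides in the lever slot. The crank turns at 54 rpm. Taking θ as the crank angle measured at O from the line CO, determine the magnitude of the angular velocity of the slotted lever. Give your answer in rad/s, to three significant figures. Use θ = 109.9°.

0.0632

ω = 5.655 rad/s (from 54 rpm).
Crank pin A relative to C: A = (d + r cosθ, r sinθ); lever angle φ = atan2(r sinθ, d + r cosθ).
Differentiating tanφ: φ̇ = rω(d cosθ + r)/(d² + r² + 2dr cosθ).
d² + r² + 2dr cosθ = |CA|² = 0.0828555 m²;  d cosθ + r = +0.0082439 m.
|ω_lever| = |0.1124·5.655·+0.0082439| / 0.0828555 = 0.063241 rad/s.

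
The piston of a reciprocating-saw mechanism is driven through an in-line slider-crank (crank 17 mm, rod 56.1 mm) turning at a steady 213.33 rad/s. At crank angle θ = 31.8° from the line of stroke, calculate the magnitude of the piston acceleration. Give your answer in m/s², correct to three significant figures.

768

ω = 213.3 rad/s
x(θ) = r cosθ + √(L² − r² sin²θ); with ω constant, a = ω²·d²x/dθ².
d²x/dθ² = −r cosθ − r²(cos2θ)/√u − r⁴ sin²2θ/(4u^{3/2}),  u = L² − r² sin²θ = 0.00306696 m².
Substituting r = 0.017 m, L = 0.0561 m, θ = 31.8°: d²x/dθ² = -0.016867 m.
a = ω²·d²x/dθ² = (213.3)²·(-0.016867) = -767.62 m/s²;  |a| = 767.62 m/s².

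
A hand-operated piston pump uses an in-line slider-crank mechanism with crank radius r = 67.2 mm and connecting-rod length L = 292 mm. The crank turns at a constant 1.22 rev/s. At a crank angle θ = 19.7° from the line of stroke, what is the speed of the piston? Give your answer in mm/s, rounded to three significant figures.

211

ω = 2π·1.22 = 7.665 rad/s
For an in-line slider-crank, x = r cosθ + √(L² − r² sin²θ), so v = −rω sinθ·[1 + r cosθ/√(L² − r² sin²θ)].
With r = 0.0672 m, L = 0.292 m, θ = 19.7°: √(L² − r² sin²θ) = 0.29112 m.
v = −0.0672·7.665·0.33710·[1 + 0.0672·0.94147/0.29112] = -0.21138 m/s.
|v| = 0.21138 m/s = 211.38 mm/s.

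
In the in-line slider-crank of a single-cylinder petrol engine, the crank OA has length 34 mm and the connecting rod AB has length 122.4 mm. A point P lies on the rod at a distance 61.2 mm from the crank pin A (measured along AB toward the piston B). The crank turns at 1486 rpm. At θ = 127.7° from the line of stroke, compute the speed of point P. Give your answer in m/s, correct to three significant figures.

4.15

ω = 155.6 rad/s.  Crank-pin speed |V_A| = rω = 5.2909 m/s, perpendicular to OA.
Rod angle: sinφ = −(r/L) sinθ ⇒ φ = -12.696°; ω_rod = −rω cosθ/√(L²−r²sin²θ) = +27.096 rad/s.
V_P = V_A + ω_rod × AP, with AP = 0.0612 m along the rod.
Components: V_Px = −rω sinθ − a·ω_rod·sinφ = -3.8218 m/s;  V_Py = rω cosθ + a·ω_rod·cosφ = -1.6178 m/s.
|V_P| = √(V_Px² + V_Py²) = 4.1501 m/s.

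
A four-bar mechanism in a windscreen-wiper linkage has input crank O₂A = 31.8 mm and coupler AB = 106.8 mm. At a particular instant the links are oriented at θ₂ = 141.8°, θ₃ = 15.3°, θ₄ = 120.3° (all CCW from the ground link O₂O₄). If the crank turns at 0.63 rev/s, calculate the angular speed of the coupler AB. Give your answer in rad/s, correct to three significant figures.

0.447

ω₂ = 3.958 rad/s (from 0.63 rev/s).
Differentiating the loop-closure r₂e^{iθ₂}+r₃e^{iθ₃}=r₁+r₄e^{iθ₄} gives r₂ω₂e^{iθ₂}+r₃ω₃e^{iθ₃}=r₄ω₄e^{iθ₄}.
Eliminating the other unknown: ω₃ = r₂ω₂ sin(θ₄−θ₂) / [r₃ sin(θ₃−θ₄)].
Numerator sine = -0.36650; denominator sine = -0.96593.
Result = 0.0318·3.958·(-0.36650) / (0.1068·(-0.96593)) = +0.44721 rad/s; magnitude 0.44721 rad/s.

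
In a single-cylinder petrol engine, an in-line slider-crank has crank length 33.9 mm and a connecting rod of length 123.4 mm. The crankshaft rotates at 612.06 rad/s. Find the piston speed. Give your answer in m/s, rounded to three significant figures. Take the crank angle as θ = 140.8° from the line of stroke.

10.3

ω = 612.1 rad/s
For an in-line slider-crank, x = r cosθ + √(L² − r² sin²θ), so v = −rω sinθ·[1 + r cosθ/√(L² − r² sin²θ)].
With r = 0.0339 m, L = 0.1234 m, θ = 140.8°: √(L² − r² sin²θ) = 0.12153 m.
v = −0.0339·612.1·0.63203·[1 + 0.0339·-0.77494/0.12153] = -10.279 m/s.
|v| = 10.279 m/s.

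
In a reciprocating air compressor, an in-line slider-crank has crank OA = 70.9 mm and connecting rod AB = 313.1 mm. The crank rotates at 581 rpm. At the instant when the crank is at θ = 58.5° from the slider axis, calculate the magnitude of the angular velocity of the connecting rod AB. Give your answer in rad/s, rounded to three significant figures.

ω = 60.84 rad/s (converted from 581 rpm).
The rod makes angle φ with the slider axis where L sinφ = r sinθ; differentiating, L cosφ·φ̇ = r ω cosθ.
L cosφ = √(L² − r² sin²θ) = 0.30721 m.
|ω_rod| = r ω |cosθ| / √(L² − r² sin²θ) = 0.0709·60.84·0.52250/0.30721 = 7.3367 rad/s.

7.34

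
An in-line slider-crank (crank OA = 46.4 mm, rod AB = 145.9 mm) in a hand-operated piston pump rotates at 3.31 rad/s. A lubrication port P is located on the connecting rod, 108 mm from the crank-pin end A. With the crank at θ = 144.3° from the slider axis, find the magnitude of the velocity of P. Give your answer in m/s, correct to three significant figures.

ω = 3.31 rad/s.  Crank-pin speed |V_A| = rω = 0.15358 m/s, perpendicular to OA.
Rod angle: sinφ = −(r/L) sinθ ⇒ φ = -10.695°; ω_rod = −rω cosθ/√(L²−r²sin²θ) = +0.86997 rad/s.
V_P = V_A + ω_rod × AP, with AP = 0.108 m along the rod.
Components: V_Px = −rω sinθ − a·ω_rod·sinφ = -0.072186 m/s;  V_Py = rω cosθ + a·ω_rod·cosφ = -0.032399 m/s.
|V_P| = √(V_Px² + V_Py²) = 0.079123 m/s.

0.0791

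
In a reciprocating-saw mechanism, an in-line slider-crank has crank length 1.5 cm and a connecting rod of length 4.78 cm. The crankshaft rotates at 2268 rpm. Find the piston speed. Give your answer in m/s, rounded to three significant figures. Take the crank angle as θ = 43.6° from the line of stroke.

3.03

ω = 2π·2268/60 = 237.5 rad/s
For an in-line slider-crank, x = r cosθ + √(L² − r² sin²θ), so v = −rω sinθ·[1 + r cosθ/√(L² − r² sin²θ)].
With r = 0.015 m, L = 0.0478 m, θ = 43.6°: √(L² − r² sin²θ) = 0.046667 m.
v = −0.015·237.5·0.68962·[1 + 0.015·0.72417/0.046667] = -3.0287 m/s.
|v| = 3.0287 m/s.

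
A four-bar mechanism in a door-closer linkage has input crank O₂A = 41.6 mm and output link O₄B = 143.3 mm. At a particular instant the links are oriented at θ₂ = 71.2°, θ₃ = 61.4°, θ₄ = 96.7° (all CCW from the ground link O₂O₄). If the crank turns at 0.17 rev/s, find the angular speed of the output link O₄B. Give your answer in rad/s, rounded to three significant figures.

ω₂ = 1.068 rad/s (from 0.17 rev/s).
Differentiating the loop-closure r₂e^{iθ₂}+r₃e^{iθ₃}=r₁+r₄e^{iθ₄} gives r₂ω₂e^{iθ₂}+r₃ω₃e^{iθ₃}=r₄ω₄e^{iθ₄}.
Eliminating the other unknown: ω₄ = r₂ω₂ sin(θ₂−θ₃) / [r₄ sin(θ₄−θ₃)].
Numerator sine = +0.17021; denominator sine = +0.57786.
Result = 0.0416·1.068·(+0.17021) / (0.1433·(+0.57786)) = +0.091335 rad/s; magnitude 0.091335 rad/s.

0.0913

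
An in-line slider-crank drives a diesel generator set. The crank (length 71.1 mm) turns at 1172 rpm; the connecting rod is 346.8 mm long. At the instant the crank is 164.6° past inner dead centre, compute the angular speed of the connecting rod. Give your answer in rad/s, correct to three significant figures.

ω = 122.7 rad/s (converted from 1172 rpm).
The rod makes angle φ with the slider axis where L sinφ = r sinθ; differentiating, L cosφ·φ̇ = r ω cosθ.
L cosφ = √(L² − r² sin²θ) = 0.34629 m.
|ω_rod| = r ω |cosθ| / √(L² − r² sin²θ) = 0.0711·122.7·0.96410/0.34629 = 24.295 rad/s.

24.3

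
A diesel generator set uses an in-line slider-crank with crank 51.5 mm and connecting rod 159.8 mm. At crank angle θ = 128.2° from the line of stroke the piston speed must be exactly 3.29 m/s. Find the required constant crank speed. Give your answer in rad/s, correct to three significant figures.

For an in-line slider-crank, |v_piston| = rω|sinθ|·[1 + r cosθ/√(L² − r² sin²θ)].
With r = 0.0515 m, L = 0.1598 m, θ = 128.2°: the bracketed kinematic factor |dx/dθ| = 0.032134 m.
ω = v/|dx/dθ| = 3.29/0.032134 = 102.38 rad/s.

102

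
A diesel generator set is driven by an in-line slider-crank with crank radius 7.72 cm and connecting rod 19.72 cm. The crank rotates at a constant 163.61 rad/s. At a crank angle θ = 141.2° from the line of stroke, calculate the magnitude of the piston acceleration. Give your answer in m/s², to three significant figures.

ω = 163.6 rad/s
x(θ) = r cosθ + √(L² − r² sin²θ); with ω constant, a = ω²·d²x/dθ².
d²x/dθ² = −r cosθ − r²(cos2θ)/√u − r⁴ sin²2θ/(4u^{3/2}),  u = L² − r² sin²θ = 0.0365478 m².
Substituting r = 0.0772 m, L = 0.1972 m, θ = 141.2°: d²x/dθ² = +0.052258 m.
a = ω²·d²x/dθ² = (163.6)²·(+0.052258) = +1398.9 m/s²;  |a| = 1398.9 m/s².

1400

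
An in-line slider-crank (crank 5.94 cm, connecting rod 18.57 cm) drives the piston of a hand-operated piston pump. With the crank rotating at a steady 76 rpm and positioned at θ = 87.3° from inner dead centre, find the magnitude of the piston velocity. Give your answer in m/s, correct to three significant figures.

ω = 2π·76/60 = 7.959 rad/s
For an in-line slider-crank, x = r cosθ + √(L² − r² sin²θ), so v = −rω sinθ·[1 + r cosθ/√(L² − r² sin²θ)].
With r = 0.0594 m, L = 0.1857 m, θ = 87.3°: √(L² − r² sin²θ) = 0.17597 m.
v = −0.0594·7.959·0.99889·[1 + 0.0594·0.04711/0.17597] = -0.47973 m/s.
|v| = 0.47973 m/s.

0.480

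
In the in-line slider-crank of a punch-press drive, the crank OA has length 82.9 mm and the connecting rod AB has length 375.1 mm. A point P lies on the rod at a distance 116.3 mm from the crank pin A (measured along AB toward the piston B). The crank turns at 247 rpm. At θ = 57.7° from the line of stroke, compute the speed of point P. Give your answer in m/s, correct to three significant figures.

2.04

ω = 25.87 rad/s.  Crank-pin speed |V_A| = rω = 2.1443 m/s, perpendicular to OA.
Rod angle: sinφ = −(r/L) sinθ ⇒ φ = -10.767°; ω_rod = −rω cosθ/√(L²−r²sin²θ) = -3.1094 rad/s.
V_P = V_A + ω_rod × AP, with AP = 0.1163 m along the rod.
Components: V_Px = −rω sinθ − a·ω_rod·sinφ = -1.88 m/s;  V_Py = rω cosθ + a·ω_rod·cosφ = +0.79054 m/s.
|V_P| = √(V_Px² + V_Py²) = 2.0395 m/s.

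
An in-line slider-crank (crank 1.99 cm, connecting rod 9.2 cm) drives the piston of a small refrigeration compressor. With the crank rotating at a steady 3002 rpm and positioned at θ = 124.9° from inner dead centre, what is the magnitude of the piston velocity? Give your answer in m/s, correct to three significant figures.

4.49

ω = 2π·3002/60 = 314.4 rad/s
For an in-line slider-crank, x = r cosθ + √(L² − r² sin²θ), so v = −rω sinθ·[1 + r cosθ/√(L² − r² sin²θ)].
With r = 0.0199 m, L = 0.092 m, θ = 124.9°: √(L² − r² sin²θ) = 0.090541 m.
v = −0.0199·314.4·0.82015·[1 + 0.0199·-0.57215/0.090541] = -4.4856 m/s.
|v| = 4.4856 m/s.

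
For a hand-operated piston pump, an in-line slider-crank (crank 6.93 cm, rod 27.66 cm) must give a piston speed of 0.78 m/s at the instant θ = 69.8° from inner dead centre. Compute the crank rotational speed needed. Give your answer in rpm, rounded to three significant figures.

105

For an in-line slider-crank, |v_piston| = rω|sinθ|·[1 + r cosθ/√(L² − r² sin²θ)].
With r = 0.0693 m, L = 0.2766 m, θ = 69.8°: the bracketed kinematic factor |dx/dθ| = 0.070826 m.
ω = v/|dx/dθ| = 0.78/0.070826 = 11.013 rad/s.
N = 60ω/(2π) = 105.16 rpm.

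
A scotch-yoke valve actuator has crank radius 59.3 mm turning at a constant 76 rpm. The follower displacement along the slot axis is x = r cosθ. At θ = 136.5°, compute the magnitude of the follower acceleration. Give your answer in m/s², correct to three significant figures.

ω = 7.959 rad/s (from 76 rpm).
x = r cosθ ⇒ ẍ = −rω² cosθ (ω constant).
|a| = rω²|cosθ| = 0.0593·(7.959)²·|cos 136.5°| = 2.7246 m/s².

2.72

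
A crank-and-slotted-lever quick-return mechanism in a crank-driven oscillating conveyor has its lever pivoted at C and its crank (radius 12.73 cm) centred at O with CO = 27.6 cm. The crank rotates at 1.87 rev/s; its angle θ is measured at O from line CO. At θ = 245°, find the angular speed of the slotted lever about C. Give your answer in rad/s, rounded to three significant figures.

0.254

ω = 11.75 rad/s (from 1.87 rev/s).
Crank pin A relative to C: A = (d + r cosθ, r sinθ); lever angle φ = atan2(r sinθ, d + r cosθ).
Differentiating tanφ: φ̇ = rω(d cosθ + r)/(d² + r² + 2dr cosθ).
d² + r² + 2dr cosθ = |CA|² = 0.0626841 m²;  d cosθ + r = +0.010657 m.
|ω_lever| = |0.1273·11.75·+0.010657| / 0.0626841 = 0.2543 rad/s.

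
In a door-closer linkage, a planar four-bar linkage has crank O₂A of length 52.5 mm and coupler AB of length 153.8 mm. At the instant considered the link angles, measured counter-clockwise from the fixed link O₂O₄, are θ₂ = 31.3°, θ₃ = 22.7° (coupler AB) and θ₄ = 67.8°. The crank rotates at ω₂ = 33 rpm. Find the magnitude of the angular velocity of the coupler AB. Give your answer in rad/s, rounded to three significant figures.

0.991

ω₂ = 3.456 rad/s (from 33 rpm).
Differentiating the loop-closure r₂e^{iθ₂}+r₃e^{iθ₃}=r₁+r₄e^{iθ₄} gives r₂ω₂e^{iθ₂}+r₃ω₃e^{iθ₃}=r₄ω₄e^{iθ₄}.
Eliminating the other unknown: ω₃ = r₂ω₂ sin(θ₄−θ₂) / [r₃ sin(θ₃−θ₄)].
Numerator sine = +0.59482; denominator sine = -0.70834.
Result = 0.0525·3.456·(+0.59482) / (0.1538·(-0.70834)) = -0.99058 rad/s; magnitude 0.99058 rad/s.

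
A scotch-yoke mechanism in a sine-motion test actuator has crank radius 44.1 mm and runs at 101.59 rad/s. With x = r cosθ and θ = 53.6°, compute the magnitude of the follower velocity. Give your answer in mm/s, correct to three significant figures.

ω = 101.6 rad/s
x = r cosθ ⇒ ẋ = −rω sinθ.
|v| = rω|sinθ| = 0.0441·101.6·|sin 53.6°| = 3.606 m/s = 3606 mm/s.

3610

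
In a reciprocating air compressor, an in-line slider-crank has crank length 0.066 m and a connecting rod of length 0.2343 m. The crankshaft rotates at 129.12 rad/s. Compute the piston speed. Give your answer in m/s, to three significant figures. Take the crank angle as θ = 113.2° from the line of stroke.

ω = 129.1 rad/s
For an in-line slider-crank, x = r cosθ + √(L² − r² sin²θ), so v = −rω sinθ·[1 + r cosθ/√(L² − r² sin²θ)].
With r = 0.066 m, L = 0.2343 m, θ = 113.2°: √(L² − r² sin²θ) = 0.22631 m.
v = −0.066·129.1·0.91914·[1 + 0.066·-0.39394/0.22631] = -6.9329 m/s.
|v| = 6.9329 m/s.

6.93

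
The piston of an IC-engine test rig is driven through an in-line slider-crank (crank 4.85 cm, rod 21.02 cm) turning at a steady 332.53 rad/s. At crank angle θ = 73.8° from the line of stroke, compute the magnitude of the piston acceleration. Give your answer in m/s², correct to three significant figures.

ω = 332.5 rad/s
x(θ) = r cosθ + √(L² − r² sin²θ); with ω constant, a = ω²·d²x/dθ².
d²x/dθ² = −r cosθ − r²(cos2θ)/√u − r⁴ sin²2θ/(4u^{3/2}),  u = L² − r² sin²θ = 0.0420149 m².
Substituting r = 0.0485 m, L = 0.2102 m, θ = 73.8°: d²x/dθ² = -0.0038879 m.
a = ω²·d²x/dθ² = (332.5)²·(-0.0038879) = -429.91 m/s²;  |a| = 429.91 m/s².

430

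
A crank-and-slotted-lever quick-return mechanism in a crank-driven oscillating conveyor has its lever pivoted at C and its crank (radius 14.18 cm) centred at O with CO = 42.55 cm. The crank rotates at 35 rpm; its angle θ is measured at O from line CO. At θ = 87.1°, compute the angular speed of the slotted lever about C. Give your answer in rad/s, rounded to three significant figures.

ω = 3.665 rad/s (from 35 rpm).
Crank pin A relative to C: A = (d + r cosθ, r sinθ); lever angle φ = atan2(r sinθ, d + r cosθ).
Differentiating tanφ: φ̇ = rω(d cosθ + r)/(d² + r² + 2dr cosθ).
d² + r² + 2dr cosθ = |CA|² = 0.207263 m²;  d cosθ + r = +0.16333 m.
|ω_lever| = |0.1418·3.665·+0.16333| / 0.207263 = 0.40955 rad/s.

0.410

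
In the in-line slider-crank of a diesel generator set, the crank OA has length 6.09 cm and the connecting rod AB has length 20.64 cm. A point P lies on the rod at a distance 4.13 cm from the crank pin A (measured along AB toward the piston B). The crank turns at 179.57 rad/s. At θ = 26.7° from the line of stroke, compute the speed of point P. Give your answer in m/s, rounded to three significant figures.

9.37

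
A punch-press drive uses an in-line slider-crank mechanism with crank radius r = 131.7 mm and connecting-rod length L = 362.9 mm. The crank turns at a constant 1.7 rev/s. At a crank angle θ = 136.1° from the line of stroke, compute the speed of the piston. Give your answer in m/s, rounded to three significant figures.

0.712

ω = 2π·1.7 = 10.68 rad/s
For an in-line slider-crank, x = r cosθ + √(L² − r² sin²θ), so v = −rω sinθ·[1 + r cosθ/√(L² − r² sin²θ)].
With r = 0.1317 m, L = 0.3629 m, θ = 136.1°: √(L² − r² sin²θ) = 0.35122 m.
v = −0.1317·10.68·0.69340·[1 + 0.1317·-0.72055/0.35122] = -0.71188 m/s.
|v| = 0.71188 m/s.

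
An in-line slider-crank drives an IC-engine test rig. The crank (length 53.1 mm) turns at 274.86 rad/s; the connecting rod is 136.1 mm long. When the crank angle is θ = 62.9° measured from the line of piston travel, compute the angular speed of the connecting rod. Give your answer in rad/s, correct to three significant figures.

ω = 274.9 rad/s
The rod makes angle φ with the slider axis where L sinφ = r sinθ; differentiating, L cosφ·φ̇ = r ω cosθ.
L cosφ = √(L² − r² sin²θ) = 0.12763 m.
|ω_rod| = r ω |cosθ| / √(L² − r² sin²θ) = 0.0531·274.9·0.45554/0.12763 = 52.095 rad/s.

52.1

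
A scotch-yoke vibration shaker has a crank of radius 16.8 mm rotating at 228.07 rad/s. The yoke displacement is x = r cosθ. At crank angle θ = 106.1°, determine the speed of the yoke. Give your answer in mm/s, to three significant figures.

ω = 228.1 rad/s
x = r cosθ ⇒ ẋ = −rω sinθ.
|v| = rω|sinθ| = 0.0168·228.1·|sin 106.1°| = 3.6813 m/s = 3681.3 mm/s.

3680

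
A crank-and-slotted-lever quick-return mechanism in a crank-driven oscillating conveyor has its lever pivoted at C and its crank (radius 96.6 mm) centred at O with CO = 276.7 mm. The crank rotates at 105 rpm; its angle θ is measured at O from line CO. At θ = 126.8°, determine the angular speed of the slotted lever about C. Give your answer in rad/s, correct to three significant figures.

1.36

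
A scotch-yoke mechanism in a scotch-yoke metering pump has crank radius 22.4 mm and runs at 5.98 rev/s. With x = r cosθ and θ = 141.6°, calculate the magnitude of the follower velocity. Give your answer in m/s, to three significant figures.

ω = 37.57 rad/s (from 5.98 rev/s).
x = r cosθ ⇒ ẋ = −rω sinθ.
|v| = rω|sinθ| = 0.0224·37.57·|sin 141.6°| = 0.52279 m/s.

0.523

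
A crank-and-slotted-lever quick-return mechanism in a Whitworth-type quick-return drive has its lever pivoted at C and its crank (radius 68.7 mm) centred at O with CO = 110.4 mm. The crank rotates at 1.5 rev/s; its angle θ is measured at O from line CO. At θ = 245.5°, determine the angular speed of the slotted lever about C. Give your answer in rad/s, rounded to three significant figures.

ω = 9.425 rad/s (from 1.5 rev/s).
Crank pin A relative to C: A = (d + r cosθ, r sinθ); lever angle φ = atan2(r sinθ, d + r cosθ).
Differentiating tanφ: φ̇ = rω(d cosθ + r)/(d² + r² + 2dr cosθ).
d² + r² + 2dr cosθ = |CA|² = 0.0106174 m²;  d cosθ + r = +0.022918 m.
|ω_lever| = |0.0687·9.425·+0.022918| / 0.0106174 = 1.3976 rad/s.

1.40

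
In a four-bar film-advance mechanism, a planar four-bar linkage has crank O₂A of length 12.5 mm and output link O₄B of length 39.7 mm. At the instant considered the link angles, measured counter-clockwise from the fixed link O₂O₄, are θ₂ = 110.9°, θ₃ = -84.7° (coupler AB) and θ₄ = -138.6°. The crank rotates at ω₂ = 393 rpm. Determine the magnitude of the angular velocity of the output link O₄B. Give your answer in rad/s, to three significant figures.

ω₂ = 41.15 rad/s (from 393 rpm).
Differentiating the loop-closure r₂e^{iθ₂}+r₃e^{iθ₃}=r₁+r₄e^{iθ₄} gives r₂ω₂e^{iθ₂}+r₃ω₃e^{iθ₃}=r₄ω₄e^{iθ₄}.
Eliminating the other unknown: ω₄ = r₂ω₂ sin(θ₂−θ₃) / [r₄ sin(θ₄−θ₃)].
Numerator sine = -0.26892; denominator sine = -0.80799.
Result = 0.0125·41.15·(-0.26892) / (0.0397·(-0.80799)) = +4.3128 rad/s; magnitude 4.3128 rad/s.

4.31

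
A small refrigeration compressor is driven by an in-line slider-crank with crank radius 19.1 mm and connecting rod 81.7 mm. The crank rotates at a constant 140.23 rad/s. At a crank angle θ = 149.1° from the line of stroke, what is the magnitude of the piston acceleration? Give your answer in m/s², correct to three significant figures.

ω = 140.2 rad/s
x(θ) = r cosθ + √(L² − r² sin²θ); with ω constant, a = ω²·d²x/dθ².
d²x/dθ² = −r cosθ − r²(cos2θ)/√u − r⁴ sin²2θ/(4u^{3/2}),  u = L² − r² sin²θ = 0.00657868 m².
Substituting r = 0.0191 m, L = 0.0817 m, θ = 149.1°: d²x/dθ² = +0.014215 m.
a = ω²·d²x/dθ² = (140.2)²·(+0.014215) = +279.53 m/s²;  |a| = 279.53 m/s².

280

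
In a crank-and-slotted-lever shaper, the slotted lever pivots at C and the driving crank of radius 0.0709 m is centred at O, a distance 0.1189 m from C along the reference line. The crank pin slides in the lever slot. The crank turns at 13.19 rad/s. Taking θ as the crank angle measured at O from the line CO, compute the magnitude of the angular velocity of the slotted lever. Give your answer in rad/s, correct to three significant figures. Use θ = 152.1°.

7.50

ω = 13.19 rad/s
Crank pin A relative to C: A = (d + r cosθ, r sinθ); lever angle φ = atan2(r sinθ, d + r cosθ).
Differentiating tanφ: φ̇ = rω(d cosθ + r)/(d² + r² + 2dr cosθ).
d² + r² + 2dr cosθ = |CA|² = 0.00426371 m²;  d cosθ + r = -0.03418 m.
|ω_lever| = |0.0709·13.19·-0.03418| / 0.00426371 = 7.4967 rad/s.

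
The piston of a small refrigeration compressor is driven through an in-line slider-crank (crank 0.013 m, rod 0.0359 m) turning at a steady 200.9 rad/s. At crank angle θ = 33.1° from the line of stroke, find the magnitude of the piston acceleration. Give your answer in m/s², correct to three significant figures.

ω = 200.9 rad/s
x(θ) = r cosθ + √(L² − r² sin²θ); with ω constant, a = ω²·d²x/dθ².
d²x/dθ² = −r cosθ − r²(cos2θ)/√u − r⁴ sin²2θ/(4u^{3/2}),  u = L² − r² sin²θ = 0.00123841 m².
Substituting r = 0.013 m, L = 0.0359 m, θ = 33.1°: d²x/dθ² = -0.012965 m.
a = ω²·d²x/dθ² = (200.9)²·(-0.012965) = -523.3 m/s²;  |a| = 523.3 m/s².

523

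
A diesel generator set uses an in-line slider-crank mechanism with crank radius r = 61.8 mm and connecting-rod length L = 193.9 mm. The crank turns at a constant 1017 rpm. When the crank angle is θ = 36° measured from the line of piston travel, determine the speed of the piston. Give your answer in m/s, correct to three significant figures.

ω = 2π·1017/60 = 106.5 rad/s
For an in-line slider-crank, x = r cosθ + √(L² − r² sin²θ), so v = −rω sinθ·[1 + r cosθ/√(L² − r² sin²θ)].
With r = 0.0618 m, L = 0.1939 m, θ = 36°: √(L² − r² sin²θ) = 0.19047 m.
v = −0.0618·106.5·0.58779·[1 + 0.0618·0.80902/0.19047] = -4.8841 m/s.
|v| = 4.8841 m/s.

4.88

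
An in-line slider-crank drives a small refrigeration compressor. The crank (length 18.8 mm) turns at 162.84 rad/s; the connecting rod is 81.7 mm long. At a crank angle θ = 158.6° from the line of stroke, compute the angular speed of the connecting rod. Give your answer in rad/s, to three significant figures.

35.0

ω = 162.8 rad/s
The rod makes angle φ with the slider axis where L sinφ = r sinθ; differentiating, L cosφ·φ̇ = r ω cosθ.
L cosφ = √(L² − r² sin²θ) = 0.081412 m.
|ω_rod| = r ω |cosθ| / √(L² − r² sin²θ) = 0.0188·162.8·0.93106/0.081412 = 35.011 rad/s.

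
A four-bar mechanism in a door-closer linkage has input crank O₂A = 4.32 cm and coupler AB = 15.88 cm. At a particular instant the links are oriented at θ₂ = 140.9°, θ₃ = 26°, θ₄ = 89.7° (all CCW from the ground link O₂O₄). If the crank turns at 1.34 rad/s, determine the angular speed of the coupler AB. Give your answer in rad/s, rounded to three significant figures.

0.317

ω₂ = 1.34 rad/s
Differentiating the loop-closure r₂e^{iθ₂}+r₃e^{iθ₃}=r₁+r₄e^{iθ₄} gives r₂ω₂e^{iθ₂}+r₃ω₃e^{iθ₃}=r₄ω₄e^{iθ₄}.
Eliminating the other unknown: ω₃ = r₂ω₂ sin(θ₄−θ₂) / [r₃ sin(θ₃−θ₄)].
Numerator sine = -0.77934; denominator sine = -0.89649.
Result = 0.0432·1.34·(-0.77934) / (0.1588·(-0.89649)) = +0.3169 rad/s; magnitude 0.3169 rad/s.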